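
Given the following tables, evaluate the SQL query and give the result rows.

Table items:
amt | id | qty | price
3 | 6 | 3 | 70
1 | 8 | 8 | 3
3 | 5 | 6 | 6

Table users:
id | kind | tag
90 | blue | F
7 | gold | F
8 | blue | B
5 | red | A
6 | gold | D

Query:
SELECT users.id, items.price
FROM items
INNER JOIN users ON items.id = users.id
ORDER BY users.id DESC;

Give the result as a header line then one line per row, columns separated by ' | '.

After JOIN users (3 rows):
items.amt | items.id | items.qty | items.price | users.id | users.kind | users.tag
3 | 6 | 3 | 70 | 6 | gold | D
1 | 8 | 8 | 3 | 8 | blue | B
3 | 5 | 6 | 6 | 5 | red | A
After SELECT (3 rows):
users.id | items.price
6 | 70
8 | 3
5 | 6
After ORDER BY (3 rows):
users.id | items.price
8 | 3
6 | 70
5 | 6

== RESULT ==
users.id | items.price
8 | 3
6 | 70
5 | 6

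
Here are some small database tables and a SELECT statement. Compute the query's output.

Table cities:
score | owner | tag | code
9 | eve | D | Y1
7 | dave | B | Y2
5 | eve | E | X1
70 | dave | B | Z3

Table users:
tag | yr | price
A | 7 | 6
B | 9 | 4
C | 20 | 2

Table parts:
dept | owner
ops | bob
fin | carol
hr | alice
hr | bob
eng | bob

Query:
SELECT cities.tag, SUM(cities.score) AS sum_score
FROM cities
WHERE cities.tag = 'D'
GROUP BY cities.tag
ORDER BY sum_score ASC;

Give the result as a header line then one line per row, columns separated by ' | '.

After WHERE (1 rows):
cities.score | cities.owner | cities.tag | cities.code
9 | eve | D | Y1
After GROUP BY (1 rows):
cities.tag | sum_score
D | 9
After ORDER BY (1 rows):
cities.tag | sum_score
D | 9

== RESULT ==
cities.tag | sum_score
D | 9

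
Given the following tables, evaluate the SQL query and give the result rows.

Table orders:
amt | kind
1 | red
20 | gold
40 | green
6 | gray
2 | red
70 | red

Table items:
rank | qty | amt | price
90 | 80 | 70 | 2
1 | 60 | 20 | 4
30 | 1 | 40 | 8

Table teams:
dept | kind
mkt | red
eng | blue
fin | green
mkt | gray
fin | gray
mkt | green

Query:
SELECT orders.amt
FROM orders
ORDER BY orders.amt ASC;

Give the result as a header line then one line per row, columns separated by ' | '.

After SELECT (6 rows):
orders.amt
1
20
40
6
2
70
After ORDER BY (6 rows):
orders.amt
1
2
6
20
40
70

== RESULT ==
orders.amt
1
2
6
20
40
70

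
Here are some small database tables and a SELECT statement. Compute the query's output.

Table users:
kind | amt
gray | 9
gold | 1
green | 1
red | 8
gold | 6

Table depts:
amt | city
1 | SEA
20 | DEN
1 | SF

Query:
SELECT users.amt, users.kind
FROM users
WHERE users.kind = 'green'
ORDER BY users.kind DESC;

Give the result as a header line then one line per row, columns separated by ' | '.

After WHERE (1 rows):
users.kind | users.amt
green | 1
After SELECT (1 rows):
users.amt | users.kind
1 | green
After ORDER BY (1 rows):
users.amt | users.kind
1 | green

== RESULT ==
users.amt | users.kind
1 | green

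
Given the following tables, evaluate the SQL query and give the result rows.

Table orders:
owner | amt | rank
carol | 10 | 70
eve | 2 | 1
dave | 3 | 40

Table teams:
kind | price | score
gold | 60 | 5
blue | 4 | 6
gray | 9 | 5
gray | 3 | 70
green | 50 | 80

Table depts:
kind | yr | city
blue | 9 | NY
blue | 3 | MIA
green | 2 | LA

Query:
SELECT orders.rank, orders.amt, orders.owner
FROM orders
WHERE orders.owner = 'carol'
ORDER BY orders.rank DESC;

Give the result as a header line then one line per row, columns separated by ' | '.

== RESULT ==
orders.rank | orders.amt | orders.owner
70 | 10 | carol

Derivation:
After WHERE (1 rows):
orders.owner | orders.amt | orders.rank
carol | 10 | 70
After SELECT (1 rows):
orders.rank | orders.amt | orders.owner
70 | 10 | carol
After ORDER BY (1 rows):
orders.rank | orders.amt | orders.owner
70 | 10 | carol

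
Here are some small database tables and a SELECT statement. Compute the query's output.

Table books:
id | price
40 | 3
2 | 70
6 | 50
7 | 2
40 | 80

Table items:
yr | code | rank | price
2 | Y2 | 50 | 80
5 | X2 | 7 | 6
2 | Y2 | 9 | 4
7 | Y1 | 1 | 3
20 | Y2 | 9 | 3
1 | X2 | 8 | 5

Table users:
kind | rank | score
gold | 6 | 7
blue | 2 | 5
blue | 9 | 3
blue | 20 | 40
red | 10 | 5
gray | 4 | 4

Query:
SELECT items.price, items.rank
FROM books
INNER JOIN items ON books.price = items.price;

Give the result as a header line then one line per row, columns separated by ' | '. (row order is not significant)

== RESULT ==
items.price | items.rank
3 | 1
3 | 9
80 | 50

Derivation:
After JOIN items (3 rows):
books.id | books.price | items.yr | items.code | items.rank | items.price
40 | 3 | 7 | Y1 | 1 | 3
40 | 3 | 20 | Y2 | 9 | 3
40 | 80 | 2 | Y2 | 50 | 80
After SELECT (3 rows):
items.price | items.rank
3 | 1
3 | 9
80 | 50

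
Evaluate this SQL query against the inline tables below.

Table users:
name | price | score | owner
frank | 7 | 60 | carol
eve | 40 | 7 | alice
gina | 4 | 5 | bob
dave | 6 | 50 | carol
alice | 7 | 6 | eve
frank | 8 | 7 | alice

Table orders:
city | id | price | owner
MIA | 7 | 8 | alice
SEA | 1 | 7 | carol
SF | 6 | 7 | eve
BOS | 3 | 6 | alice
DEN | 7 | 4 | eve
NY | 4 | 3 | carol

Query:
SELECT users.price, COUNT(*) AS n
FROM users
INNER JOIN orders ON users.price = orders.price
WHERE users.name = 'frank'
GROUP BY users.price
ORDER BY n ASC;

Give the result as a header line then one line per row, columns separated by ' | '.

== RESULT ==
users.price | n
8 | 1
7 | 2

Derivation:
After JOIN orders (7 rows):
users.name | users.price | users.score | users.owner | orders.city | orders.id | orders.price | orders.owner
frank | 7 | 60 | carol | SEA | 1 | 7 | carol
frank | 7 | 60 | carol | SF | 6 | 7 | eve
gina | 4 | 5 | bob | DEN | 7 | 4 | eve
dave | 6 | 50 | carol | BOS | 3 | 6 | alice
alice | 7 | 6 | eve | SEA | 1 | 7 | carol
alice | 7 | 6 | eve | SF | 6 | 7 | eve
frank | 8 | 7 | alice | MIA | 7 | 8 | alice
After WHERE (3 rows):
users.name | users.price | users.score | users.owner | orders.city | orders.id | orders.price | orders.owner
frank | 7 | 60 | carol | SEA | 1 | 7 | carol
frank | 7 | 60 | carol | SF | 6 | 7 | eve
frank | 8 | 7 | alice | MIA | 7 | 8 | alice
After GROUP BY (2 rows):
users.price | n
7 | 2
8 | 1
After ORDER BY (2 rows):
users.price | n
8 | 1
7 | 2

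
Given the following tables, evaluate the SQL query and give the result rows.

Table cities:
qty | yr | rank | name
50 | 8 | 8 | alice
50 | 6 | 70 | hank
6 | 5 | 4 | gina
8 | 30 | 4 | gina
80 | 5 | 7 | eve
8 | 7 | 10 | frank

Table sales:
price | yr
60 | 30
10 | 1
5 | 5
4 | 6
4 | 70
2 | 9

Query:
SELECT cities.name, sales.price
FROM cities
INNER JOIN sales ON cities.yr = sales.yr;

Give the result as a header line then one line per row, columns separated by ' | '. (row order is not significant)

== RESULT ==
cities.name | sales.price
hank | 4
gina | 5
gina | 60
eve | 5

Derivation:
After JOIN sales (4 rows):
cities.qty | cities.yr | cities.rank | cities.name | sales.price | sales.yr
50 | 6 | 70 | hank | 4 | 6
6 | 5 | 4 | gina | 5 | 5
8 | 30 | 4 | gina | 60 | 30
80 | 5 | 7 | eve | 5 | 5
After SELECT (4 rows):
cities.name | sales.price
hank | 4
gina | 5
gina | 60
eve | 5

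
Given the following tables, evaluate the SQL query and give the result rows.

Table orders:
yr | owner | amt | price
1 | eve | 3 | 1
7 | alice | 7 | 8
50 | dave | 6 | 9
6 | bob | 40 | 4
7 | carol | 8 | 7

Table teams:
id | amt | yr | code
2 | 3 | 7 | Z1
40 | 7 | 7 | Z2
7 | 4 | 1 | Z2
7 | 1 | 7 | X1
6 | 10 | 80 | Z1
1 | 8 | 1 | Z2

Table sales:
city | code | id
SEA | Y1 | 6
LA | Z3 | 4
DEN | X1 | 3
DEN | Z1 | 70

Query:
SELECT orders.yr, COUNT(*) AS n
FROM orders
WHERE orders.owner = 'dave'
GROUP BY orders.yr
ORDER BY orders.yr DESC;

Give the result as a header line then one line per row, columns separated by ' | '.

== RESULT ==
orders.yr | n
50 | 1

Derivation:
After WHERE (1 rows):
orders.yr | orders.owner | orders.amt | orders.price
50 | dave | 6 | 9
After GROUP BY (1 rows):
orders.yr | n
50 | 1
After ORDER BY (1 rows):
orders.yr | n
50 | 1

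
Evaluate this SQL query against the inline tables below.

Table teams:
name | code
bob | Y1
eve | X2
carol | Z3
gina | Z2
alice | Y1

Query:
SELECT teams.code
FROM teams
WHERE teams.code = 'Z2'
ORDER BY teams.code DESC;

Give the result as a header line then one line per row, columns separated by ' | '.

== RESULT ==
teams.code
Z2

Derivation:
After WHERE (1 rows):
teams.name | teams.code
gina | Z2
After SELECT (1 rows):
teams.code
Z2
After ORDER BY (1 rows):
teams.code
Z2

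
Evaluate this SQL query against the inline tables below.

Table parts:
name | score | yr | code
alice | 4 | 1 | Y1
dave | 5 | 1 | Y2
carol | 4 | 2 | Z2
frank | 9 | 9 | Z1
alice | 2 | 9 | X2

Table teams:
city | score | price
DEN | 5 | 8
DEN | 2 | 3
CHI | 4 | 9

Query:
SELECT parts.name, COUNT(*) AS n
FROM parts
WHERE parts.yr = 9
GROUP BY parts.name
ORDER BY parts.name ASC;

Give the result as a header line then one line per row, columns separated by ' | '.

== RESULT ==
parts.name | n
alice | 1
frank | 1

Derivation:
After WHERE (2 rows):
parts.name | parts.score | parts.yr | parts.code
frank | 9 | 9 | Z1
alice | 2 | 9 | X2
After GROUP BY (2 rows):
parts.name | n
frank | 1
alice | 1
After ORDER BY (2 rows):
parts.name | n
alice | 1
frank | 1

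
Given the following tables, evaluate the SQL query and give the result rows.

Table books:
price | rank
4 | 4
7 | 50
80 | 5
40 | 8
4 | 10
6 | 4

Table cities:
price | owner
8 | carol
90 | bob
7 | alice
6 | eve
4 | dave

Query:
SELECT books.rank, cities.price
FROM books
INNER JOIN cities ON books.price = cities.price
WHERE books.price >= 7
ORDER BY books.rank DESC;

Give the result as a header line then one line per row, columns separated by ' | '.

== RESULT ==
books.rank | cities.price
50 | 7

Derivation:
After JOIN cities (4 rows):
books.price | books.rank | cities.price | cities.owner
4 | 4 | 4 | dave
7 | 50 | 7 | alice
4 | 10 | 4 | dave
6 | 4 | 6 | eve
After WHERE (1 rows):
books.price | books.rank | cities.price | cities.owner
7 | 50 | 7 | alice
After SELECT (1 rows):
books.rank | cities.price
50 | 7
After ORDER BY (1 rows):
books.rank | cities.price
50 | 7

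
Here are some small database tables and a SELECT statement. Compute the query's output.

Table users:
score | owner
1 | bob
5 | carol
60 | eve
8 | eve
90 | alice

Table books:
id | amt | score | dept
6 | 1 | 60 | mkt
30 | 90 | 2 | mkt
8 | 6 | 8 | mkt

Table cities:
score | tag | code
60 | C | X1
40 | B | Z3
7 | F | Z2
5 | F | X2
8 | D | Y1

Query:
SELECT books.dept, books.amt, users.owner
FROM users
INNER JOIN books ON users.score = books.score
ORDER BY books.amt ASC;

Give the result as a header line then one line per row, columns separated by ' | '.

After JOIN books (2 rows):
users.score | users.owner | books.id | books.amt | books.score | books.dept
60 | eve | 6 | 1 | 60 | mkt
8 | eve | 8 | 6 | 8 | mkt
After SELECT (2 rows):
books.dept | books.amt | users.owner
mkt | 1 | eve
mkt | 6 | eve
After ORDER BY (2 rows):
books.dept | books.amt | users.owner
mkt | 1 | eve
mkt | 6 | eve

== RESULT ==
books.dept | books.amt | users.owner
mkt | 1 | eve
mkt | 6 | eve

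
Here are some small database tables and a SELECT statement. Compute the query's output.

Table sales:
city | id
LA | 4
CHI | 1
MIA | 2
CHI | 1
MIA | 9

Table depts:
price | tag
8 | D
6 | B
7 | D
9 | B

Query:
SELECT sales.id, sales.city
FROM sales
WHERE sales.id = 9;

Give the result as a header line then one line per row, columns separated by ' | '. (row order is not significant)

After WHERE (1 rows):
sales.city | sales.id
MIA | 9
After SELECT (1 rows):
sales.id | sales.city
9 | MIA

== RESULT ==
sales.id | sales.city
9 | MIA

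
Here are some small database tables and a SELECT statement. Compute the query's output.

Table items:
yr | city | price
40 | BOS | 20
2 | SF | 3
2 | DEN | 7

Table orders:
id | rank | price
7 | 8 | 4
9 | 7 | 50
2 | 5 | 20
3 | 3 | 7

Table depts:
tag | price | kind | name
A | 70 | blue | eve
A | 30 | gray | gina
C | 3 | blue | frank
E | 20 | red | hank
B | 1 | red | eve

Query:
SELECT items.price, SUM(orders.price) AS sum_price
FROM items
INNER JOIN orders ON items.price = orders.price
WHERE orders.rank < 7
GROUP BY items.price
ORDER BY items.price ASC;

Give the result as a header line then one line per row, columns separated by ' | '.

== RESULT ==
items.price | sum_price
7 | 7
20 | 20

Derivation:
After JOIN orders (2 rows):
items.yr | items.city | items.price | orders.id | orders.rank | orders.price
40 | BOS | 20 | 2 | 5 | 20
2 | DEN | 7 | 3 | 3 | 7
After WHERE (2 rows):
items.yr | items.city | items.price | orders.id | orders.rank | orders.price
40 | BOS | 20 | 2 | 5 | 20
2 | DEN | 7 | 3 | 3 | 7
After GROUP BY (2 rows):
items.price | sum_price
20 | 20
7 | 7
After ORDER BY (2 rows):
items.price | sum_price
7 | 7
20 | 20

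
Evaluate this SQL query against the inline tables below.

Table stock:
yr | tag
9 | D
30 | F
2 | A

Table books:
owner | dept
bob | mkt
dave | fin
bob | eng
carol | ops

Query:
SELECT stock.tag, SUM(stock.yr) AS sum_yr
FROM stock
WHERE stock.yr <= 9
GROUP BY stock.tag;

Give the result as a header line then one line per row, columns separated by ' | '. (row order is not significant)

After WHERE (2 rows):
stock.yr | stock.tag
9 | D
2 | A
After GROUP BY (2 rows):
stock.tag | sum_yr
D | 9
A | 2

== RESULT ==
stock.tag | sum_yr
D | 9
A | 2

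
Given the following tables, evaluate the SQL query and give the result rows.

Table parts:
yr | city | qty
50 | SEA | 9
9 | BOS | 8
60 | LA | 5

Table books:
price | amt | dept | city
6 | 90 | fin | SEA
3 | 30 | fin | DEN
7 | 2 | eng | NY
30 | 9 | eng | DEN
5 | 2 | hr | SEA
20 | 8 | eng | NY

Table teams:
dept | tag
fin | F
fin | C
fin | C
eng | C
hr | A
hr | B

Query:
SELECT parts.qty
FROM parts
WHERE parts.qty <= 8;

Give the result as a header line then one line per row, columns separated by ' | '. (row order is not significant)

After WHERE (2 rows):
parts.yr | parts.city | parts.qty
9 | BOS | 8
60 | LA | 5
After SELECT (2 rows):
parts.qty
8
5

== RESULT ==
parts.qty
8
5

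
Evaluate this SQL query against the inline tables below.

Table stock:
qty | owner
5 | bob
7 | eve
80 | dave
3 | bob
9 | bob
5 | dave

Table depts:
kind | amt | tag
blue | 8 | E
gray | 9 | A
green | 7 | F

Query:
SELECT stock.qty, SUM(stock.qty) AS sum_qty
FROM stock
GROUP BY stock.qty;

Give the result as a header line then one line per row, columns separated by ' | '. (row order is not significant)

After GROUP BY (5 rows):
stock.qty | sum_qty
5 | 10
7 | 7
80 | 80
3 | 3
9 | 9

== RESULT ==
stock.qty | sum_qty
5 | 10
7 | 7
80 | 80
3 | 3
9 | 9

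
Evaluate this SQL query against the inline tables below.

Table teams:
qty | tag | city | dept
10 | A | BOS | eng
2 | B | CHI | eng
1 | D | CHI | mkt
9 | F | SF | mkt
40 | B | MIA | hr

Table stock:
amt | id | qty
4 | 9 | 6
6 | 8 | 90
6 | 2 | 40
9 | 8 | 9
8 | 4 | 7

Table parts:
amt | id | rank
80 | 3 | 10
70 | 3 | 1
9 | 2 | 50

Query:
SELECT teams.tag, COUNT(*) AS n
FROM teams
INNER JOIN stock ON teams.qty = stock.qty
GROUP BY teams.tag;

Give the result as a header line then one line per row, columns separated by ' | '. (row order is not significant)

After JOIN stock (2 rows):
teams.qty | teams.tag | teams.city | teams.dept | stock.amt | stock.id | stock.qty
9 | F | SF | mkt | 9 | 8 | 9
40 | B | MIA | hr | 6 | 2 | 40
After GROUP BY (2 rows):
teams.tag | n
F | 1
B | 1

== RESULT ==
teams.tag | n
F | 1
B | 1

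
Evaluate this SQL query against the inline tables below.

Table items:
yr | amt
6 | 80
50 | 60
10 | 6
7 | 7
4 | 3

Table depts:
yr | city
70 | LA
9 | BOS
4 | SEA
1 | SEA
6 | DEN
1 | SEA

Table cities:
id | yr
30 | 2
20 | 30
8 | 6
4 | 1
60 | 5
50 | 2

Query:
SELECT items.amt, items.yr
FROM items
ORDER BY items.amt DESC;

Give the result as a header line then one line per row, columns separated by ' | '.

After SELECT (5 rows):
items.amt | items.yr
80 | 6
60 | 50
6 | 10
7 | 7
3 | 4
After ORDER BY (5 rows):
items.amt | items.yr
80 | 6
60 | 50
7 | 7
6 | 10
3 | 4

== RESULT ==
items.amt | items.yr
80 | 6
60 | 50
7 | 7
6 | 10
3 | 4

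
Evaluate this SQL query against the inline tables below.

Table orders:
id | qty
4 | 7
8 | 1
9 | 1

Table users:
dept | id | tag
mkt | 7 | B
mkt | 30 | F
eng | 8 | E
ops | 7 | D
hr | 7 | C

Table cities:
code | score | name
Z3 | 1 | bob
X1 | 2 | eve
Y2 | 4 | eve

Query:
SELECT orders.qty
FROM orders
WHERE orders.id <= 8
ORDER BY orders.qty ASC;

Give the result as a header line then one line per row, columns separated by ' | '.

== RESULT ==
orders.qty
1
7

Derivation:
After WHERE (2 rows):
orders.id | orders.qty
4 | 7
8 | 1
After SELECT (2 rows):
orders.qty
7
1
After ORDER BY (2 rows):
orders.qty
1
7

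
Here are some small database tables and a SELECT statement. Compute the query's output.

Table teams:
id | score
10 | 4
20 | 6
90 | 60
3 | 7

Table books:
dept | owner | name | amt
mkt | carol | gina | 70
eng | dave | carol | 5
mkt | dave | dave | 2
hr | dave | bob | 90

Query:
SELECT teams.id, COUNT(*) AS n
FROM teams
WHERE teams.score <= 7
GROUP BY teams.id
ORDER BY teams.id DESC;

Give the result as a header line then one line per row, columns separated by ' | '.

After WHERE (3 rows):
teams.id | teams.score
10 | 4
20 | 6
3 | 7
After GROUP BY (3 rows):
teams.id | n
10 | 1
20 | 1
3 | 1
After ORDER BY (3 rows):
teams.id | n
20 | 1
10 | 1
3 | 1

== RESULT ==
teams.id | n
20 | 1
10 | 1
3 | 1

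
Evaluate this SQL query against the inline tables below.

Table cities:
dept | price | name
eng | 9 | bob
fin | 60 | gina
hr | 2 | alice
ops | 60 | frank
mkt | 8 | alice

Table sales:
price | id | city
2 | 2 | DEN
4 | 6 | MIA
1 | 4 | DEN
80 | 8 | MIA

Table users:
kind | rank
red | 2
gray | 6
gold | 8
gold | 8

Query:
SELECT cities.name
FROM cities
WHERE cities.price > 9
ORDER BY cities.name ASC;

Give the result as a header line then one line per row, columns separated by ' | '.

== RESULT ==
cities.name
frank
gina

Derivation:
After WHERE (2 rows):
cities.dept | cities.price | cities.name
fin | 60 | gina
ops | 60 | frank
After SELECT (2 rows):
cities.name
gina
frank
After ORDER BY (2 rows):
cities.name
frank
gina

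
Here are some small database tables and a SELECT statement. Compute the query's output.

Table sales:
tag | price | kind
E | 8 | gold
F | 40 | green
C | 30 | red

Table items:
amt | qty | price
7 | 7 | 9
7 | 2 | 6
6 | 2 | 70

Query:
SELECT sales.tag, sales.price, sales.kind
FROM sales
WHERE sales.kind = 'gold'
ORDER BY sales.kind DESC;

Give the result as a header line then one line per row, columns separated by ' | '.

== RESULT ==
sales.tag | sales.price | sales.kind
E | 8 | gold

Derivation:
After WHERE (1 rows):
sales.tag | sales.price | sales.kind
E | 8 | gold
After SELECT (1 rows):
sales.tag | sales.price | sales.kind
E | 8 | gold
After ORDER BY (1 rows):
sales.tag | sales.price | sales.kind
E | 8 | gold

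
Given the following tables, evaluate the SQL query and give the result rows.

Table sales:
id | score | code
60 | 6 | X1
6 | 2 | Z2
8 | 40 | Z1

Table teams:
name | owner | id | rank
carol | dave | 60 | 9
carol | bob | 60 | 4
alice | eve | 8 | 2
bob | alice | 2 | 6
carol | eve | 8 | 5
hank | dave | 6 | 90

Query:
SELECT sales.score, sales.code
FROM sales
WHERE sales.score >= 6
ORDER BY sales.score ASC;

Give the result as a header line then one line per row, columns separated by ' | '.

== RESULT ==
sales.score | sales.code
6 | X1
40 | Z1

Derivation:
After WHERE (2 rows):
sales.id | sales.score | sales.code
60 | 6 | X1
8 | 40 | Z1
After SELECT (2 rows):
sales.score | sales.code
6 | X1
40 | Z1
After ORDER BY (2 rows):
sales.score | sales.code
6 | X1
40 | Z1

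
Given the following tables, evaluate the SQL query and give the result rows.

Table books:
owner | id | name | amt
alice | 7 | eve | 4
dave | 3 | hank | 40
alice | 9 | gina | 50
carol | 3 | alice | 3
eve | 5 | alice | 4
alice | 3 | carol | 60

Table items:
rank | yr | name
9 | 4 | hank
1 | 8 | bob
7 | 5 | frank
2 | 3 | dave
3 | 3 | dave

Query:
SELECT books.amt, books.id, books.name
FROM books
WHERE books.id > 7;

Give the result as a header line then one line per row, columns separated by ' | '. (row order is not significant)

== RESULT ==
books.amt | books.id | books.name
50 | 9 | gina

Derivation:
After WHERE (1 rows):
books.owner | books.id | books.name | books.amt
alice | 9 | gina | 50
After SELECT (1 rows):
books.amt | books.id | books.name
50 | 9 | gina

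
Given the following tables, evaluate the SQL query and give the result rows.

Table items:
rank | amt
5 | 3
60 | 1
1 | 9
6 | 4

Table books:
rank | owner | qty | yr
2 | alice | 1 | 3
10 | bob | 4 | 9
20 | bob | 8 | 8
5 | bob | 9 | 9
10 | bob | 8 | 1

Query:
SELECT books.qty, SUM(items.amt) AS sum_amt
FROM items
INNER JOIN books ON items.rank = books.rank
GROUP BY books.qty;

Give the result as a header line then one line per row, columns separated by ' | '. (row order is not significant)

== RESULT ==
books.qty | sum_amt
9 | 3

Derivation:
After JOIN books (1 rows):
items.rank | items.amt | books.rank | books.owner | books.qty | books.yr
5 | 3 | 5 | bob | 9 | 9
After GROUP BY (1 rows):
books.qty | sum_amt
9 | 3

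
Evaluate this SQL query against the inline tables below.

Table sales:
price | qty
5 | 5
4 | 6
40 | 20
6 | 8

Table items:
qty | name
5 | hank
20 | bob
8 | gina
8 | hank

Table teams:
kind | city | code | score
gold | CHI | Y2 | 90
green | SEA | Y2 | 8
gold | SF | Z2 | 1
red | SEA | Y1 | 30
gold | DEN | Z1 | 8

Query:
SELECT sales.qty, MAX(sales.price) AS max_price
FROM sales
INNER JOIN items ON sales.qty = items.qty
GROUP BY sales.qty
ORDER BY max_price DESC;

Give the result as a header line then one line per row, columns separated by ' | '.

After JOIN items (4 rows):
sales.price | sales.qty | items.qty | items.name
5 | 5 | 5 | hank
40 | 20 | 20 | bob
6 | 8 | 8 | gina
6 | 8 | 8 | hank
After GROUP BY (3 rows):
sales.qty | max_price
5 | 5
20 | 40
8 | 6
After ORDER BY (3 rows):
sales.qty | max_price
20 | 40
8 | 6
5 | 5

== RESULT ==
sales.qty | max_price
20 | 40
8 | 6
5 | 5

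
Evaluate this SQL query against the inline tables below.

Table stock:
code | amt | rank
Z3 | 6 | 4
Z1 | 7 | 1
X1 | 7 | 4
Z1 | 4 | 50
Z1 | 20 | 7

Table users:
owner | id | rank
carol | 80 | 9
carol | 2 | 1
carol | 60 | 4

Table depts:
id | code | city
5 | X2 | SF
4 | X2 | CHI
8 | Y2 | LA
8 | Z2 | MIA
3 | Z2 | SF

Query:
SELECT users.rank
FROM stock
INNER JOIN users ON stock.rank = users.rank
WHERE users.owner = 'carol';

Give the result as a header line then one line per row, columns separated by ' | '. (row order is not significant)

After JOIN users (3 rows):
stock.code | stock.amt | stock.rank | users.owner | users.id | users.rank
Z3 | 6 | 4 | carol | 60 | 4
Z1 | 7 | 1 | carol | 2 | 1
X1 | 7 | 4 | carol | 60 | 4
After WHERE (3 rows):
stock.code | stock.amt | stock.rank | users.owner | users.id | users.rank
Z3 | 6 | 4 | carol | 60 | 4
Z1 | 7 | 1 | carol | 2 | 1
X1 | 7 | 4 | carol | 60 | 4
After SELECT (3 rows):
users.rank
4
1
4

== RESULT ==
users.rank
4
1
4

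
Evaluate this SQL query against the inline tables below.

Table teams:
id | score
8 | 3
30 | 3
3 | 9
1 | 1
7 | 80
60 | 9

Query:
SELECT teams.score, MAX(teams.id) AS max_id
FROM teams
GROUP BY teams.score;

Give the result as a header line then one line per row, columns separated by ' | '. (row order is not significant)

== RESULT ==
teams.score | max_id
3 | 30
9 | 60
1 | 1
80 | 7

Derivation:
After GROUP BY (4 rows):
teams.score | max_id
3 | 30
9 | 60
1 | 1
80 | 7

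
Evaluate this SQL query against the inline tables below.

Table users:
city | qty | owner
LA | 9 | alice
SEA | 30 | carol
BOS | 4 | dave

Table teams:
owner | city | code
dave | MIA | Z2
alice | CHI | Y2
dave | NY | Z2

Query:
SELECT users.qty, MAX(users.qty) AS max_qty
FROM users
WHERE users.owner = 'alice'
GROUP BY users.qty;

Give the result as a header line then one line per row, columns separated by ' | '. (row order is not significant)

== RESULT ==
users.qty | max_qty
9 | 9

Derivation:
After WHERE (1 rows):
users.city | users.qty | users.owner
LA | 9 | alice
After GROUP BY (1 rows):
users.qty | max_qty
9 | 9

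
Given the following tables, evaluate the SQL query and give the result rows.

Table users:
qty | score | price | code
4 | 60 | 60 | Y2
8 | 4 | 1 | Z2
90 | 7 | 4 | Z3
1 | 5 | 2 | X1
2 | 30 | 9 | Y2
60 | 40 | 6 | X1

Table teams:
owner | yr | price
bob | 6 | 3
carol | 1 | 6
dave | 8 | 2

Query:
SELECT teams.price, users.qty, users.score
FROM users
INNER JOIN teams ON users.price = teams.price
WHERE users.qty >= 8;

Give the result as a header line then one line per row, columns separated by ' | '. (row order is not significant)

After JOIN teams (2 rows):
users.qty | users.score | users.price | users.code | teams.owner | teams.yr | teams.price
1 | 5 | 2 | X1 | dave | 8 | 2
60 | 40 | 6 | X1 | carol | 1 | 6
After WHERE (1 rows):
users.qty | users.score | users.price | users.code | teams.owner | teams.yr | teams.price
60 | 40 | 6 | X1 | carol | 1 | 6
After SELECT (1 rows):
teams.price | users.qty | users.score
6 | 60 | 40

== RESULT ==
teams.price | users.qty | users.score
6 | 60 | 40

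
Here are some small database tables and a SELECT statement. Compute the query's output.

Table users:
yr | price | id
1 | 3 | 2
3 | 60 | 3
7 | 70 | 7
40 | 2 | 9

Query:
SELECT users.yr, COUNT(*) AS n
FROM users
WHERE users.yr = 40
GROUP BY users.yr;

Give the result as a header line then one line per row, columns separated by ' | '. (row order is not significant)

After WHERE (1 rows):
users.yr | users.price | users.id
40 | 2 | 9
After GROUP BY (1 rows):
users.yr | n
40 | 1

== RESULT ==
users.yr | n
40 | 1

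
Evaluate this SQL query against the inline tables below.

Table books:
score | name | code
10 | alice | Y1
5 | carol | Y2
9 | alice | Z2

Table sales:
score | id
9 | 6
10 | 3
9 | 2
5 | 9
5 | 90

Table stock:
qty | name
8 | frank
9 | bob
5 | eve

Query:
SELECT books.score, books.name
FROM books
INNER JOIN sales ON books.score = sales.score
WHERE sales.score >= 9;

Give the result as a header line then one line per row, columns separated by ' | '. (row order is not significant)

== RESULT ==
books.score | books.name
10 | alice
9 | alice
9 | alice

Derivation:
After JOIN sales (5 rows):
books.score | books.name | books.code | sales.score | sales.id
10 | alice | Y1 | 10 | 3
5 | carol | Y2 | 5 | 9
5 | carol | Y2 | 5 | 90
9 | alice | Z2 | 9 | 6
9 | alice | Z2 | 9 | 2
After WHERE (3 rows):
books.score | books.name | books.code | sales.score | sales.id
10 | alice | Y1 | 10 | 3
9 | alice | Z2 | 9 | 6
9 | alice | Z2 | 9 | 2
After SELECT (3 rows):
books.score | books.name
10 | alice
9 | alice
9 | alice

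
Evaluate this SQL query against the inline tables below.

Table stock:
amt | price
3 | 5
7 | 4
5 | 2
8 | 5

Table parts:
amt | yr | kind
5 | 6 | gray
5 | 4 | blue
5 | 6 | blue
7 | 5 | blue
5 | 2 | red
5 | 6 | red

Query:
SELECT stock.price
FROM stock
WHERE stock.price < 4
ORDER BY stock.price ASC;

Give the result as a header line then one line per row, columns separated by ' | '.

== RESULT ==
stock.price
2

Derivation:
After WHERE (1 rows):
stock.amt | stock.price
5 | 2
After SELECT (1 rows):
stock.price
2
After ORDER BY (1 rows):
stock.price
2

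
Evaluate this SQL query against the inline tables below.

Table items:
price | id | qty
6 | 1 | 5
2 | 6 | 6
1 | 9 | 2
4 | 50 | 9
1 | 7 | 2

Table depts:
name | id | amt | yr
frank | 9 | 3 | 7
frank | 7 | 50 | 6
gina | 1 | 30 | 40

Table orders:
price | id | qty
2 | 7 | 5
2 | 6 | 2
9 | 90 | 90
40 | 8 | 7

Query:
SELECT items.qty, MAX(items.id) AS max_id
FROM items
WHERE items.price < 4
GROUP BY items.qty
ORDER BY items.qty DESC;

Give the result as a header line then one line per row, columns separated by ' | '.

== RESULT ==
items.qty | max_id
6 | 6
2 | 9

Derivation:
After WHERE (3 rows):
items.price | items.id | items.qty
2 | 6 | 6
1 | 9 | 2
1 | 7 | 2
After GROUP BY (2 rows):
items.qty | max_id
6 | 6
2 | 9
After ORDER BY (2 rows):
items.qty | max_id
6 | 6
2 | 9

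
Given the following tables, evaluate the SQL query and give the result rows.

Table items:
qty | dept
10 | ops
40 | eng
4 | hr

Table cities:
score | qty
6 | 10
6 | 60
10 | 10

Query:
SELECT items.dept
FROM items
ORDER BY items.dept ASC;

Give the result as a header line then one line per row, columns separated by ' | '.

== RESULT ==
items.dept
eng
hr
ops

Derivation:
After SELECT (3 rows):
items.dept
ops
eng
hr
After ORDER BY (3 rows):
items.dept
eng
hr
ops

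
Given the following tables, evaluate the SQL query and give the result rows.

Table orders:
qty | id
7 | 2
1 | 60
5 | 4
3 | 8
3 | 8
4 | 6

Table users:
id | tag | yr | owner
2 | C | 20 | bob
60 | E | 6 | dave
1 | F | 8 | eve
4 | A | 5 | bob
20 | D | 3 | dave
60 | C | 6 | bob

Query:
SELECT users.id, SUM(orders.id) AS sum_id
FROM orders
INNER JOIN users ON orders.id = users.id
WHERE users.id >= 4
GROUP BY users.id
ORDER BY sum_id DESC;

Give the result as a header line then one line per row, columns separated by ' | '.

After JOIN users (4 rows):
orders.qty | orders.id | users.id | users.tag | users.yr | users.owner
7 | 2 | 2 | C | 20 | bob
1 | 60 | 60 | E | 6 | dave
1 | 60 | 60 | C | 6 | bob
5 | 4 | 4 | A | 5 | bob
After WHERE (3 rows):
orders.qty | orders.id | users.id | users.tag | users.yr | users.owner
1 | 60 | 60 | E | 6 | dave
1 | 60 | 60 | C | 6 | bob
5 | 4 | 4 | A | 5 | bob
After GROUP BY (2 rows):
users.id | sum_id
60 | 120
4 | 4
After ORDER BY (2 rows):
users.id | sum_id
60 | 120
4 | 4

== RESULT ==
users.id | sum_id
60 | 120
4 | 4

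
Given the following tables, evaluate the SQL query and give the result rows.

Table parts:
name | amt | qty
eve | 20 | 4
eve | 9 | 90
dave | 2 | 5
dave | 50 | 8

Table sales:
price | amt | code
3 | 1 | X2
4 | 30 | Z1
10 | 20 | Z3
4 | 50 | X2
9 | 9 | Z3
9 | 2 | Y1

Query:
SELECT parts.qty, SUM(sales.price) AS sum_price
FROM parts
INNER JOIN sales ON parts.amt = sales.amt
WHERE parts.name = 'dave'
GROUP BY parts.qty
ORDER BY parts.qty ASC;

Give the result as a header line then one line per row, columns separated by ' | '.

After JOIN sales (4 rows):
parts.name | parts.amt | parts.qty | sales.price | sales.amt | sales.code
eve | 20 | 4 | 10 | 20 | Z3
eve | 9 | 90 | 9 | 9 | Z3
dave | 2 | 5 | 9 | 2 | Y1
dave | 50 | 8 | 4 | 50 | X2
After WHERE (2 rows):
parts.name | parts.amt | parts.qty | sales.price | sales.amt | sales.code
dave | 2 | 5 | 9 | 2 | Y1
dave | 50 | 8 | 4 | 50 | X2
After GROUP BY (2 rows):
parts.qty | sum_price
5 | 9
8 | 4
After ORDER BY (2 rows):
parts.qty | sum_price
5 | 9
8 | 4

== RESULT ==
parts.qty | sum_price
5 | 9
8 | 4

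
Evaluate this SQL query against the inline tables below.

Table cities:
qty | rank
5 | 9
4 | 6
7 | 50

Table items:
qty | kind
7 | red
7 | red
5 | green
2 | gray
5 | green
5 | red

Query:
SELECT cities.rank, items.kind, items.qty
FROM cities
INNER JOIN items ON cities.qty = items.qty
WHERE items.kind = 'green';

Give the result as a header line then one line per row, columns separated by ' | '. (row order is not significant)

== RESULT ==
cities.rank | items.kind | items.qty
9 | green | 5
9 | green | 5

Derivation:
After JOIN items (5 rows):
cities.qty | cities.rank | items.qty | items.kind
5 | 9 | 5 | green
5 | 9 | 5 | green
5 | 9 | 5 | red
7 | 50 | 7 | red
7 | 50 | 7 | red
After WHERE (2 rows):
cities.qty | cities.rank | items.qty | items.kind
5 | 9 | 5 | green
5 | 9 | 5 | green
After SELECT (2 rows):
cities.rank | items.kind | items.qty
9 | green | 5
9 | green | 5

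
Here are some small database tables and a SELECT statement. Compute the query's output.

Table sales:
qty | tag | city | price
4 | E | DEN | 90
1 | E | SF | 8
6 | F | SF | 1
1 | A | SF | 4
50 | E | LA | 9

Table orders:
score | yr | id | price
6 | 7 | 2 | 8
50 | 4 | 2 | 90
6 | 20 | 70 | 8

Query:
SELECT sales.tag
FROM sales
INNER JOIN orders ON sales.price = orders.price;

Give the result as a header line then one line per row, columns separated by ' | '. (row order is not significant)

== RESULT ==
sales.tag
E
E
E

Derivation:
After JOIN orders (3 rows):
sales.qty | sales.tag | sales.city | sales.price | orders.score | orders.yr | orders.id | orders.price
4 | E | DEN | 90 | 50 | 4 | 2 | 90
1 | E | SF | 8 | 6 | 7 | 2 | 8
1 | E | SF | 8 | 6 | 20 | 70 | 8
After SELECT (3 rows):
sales.tag
E
E
E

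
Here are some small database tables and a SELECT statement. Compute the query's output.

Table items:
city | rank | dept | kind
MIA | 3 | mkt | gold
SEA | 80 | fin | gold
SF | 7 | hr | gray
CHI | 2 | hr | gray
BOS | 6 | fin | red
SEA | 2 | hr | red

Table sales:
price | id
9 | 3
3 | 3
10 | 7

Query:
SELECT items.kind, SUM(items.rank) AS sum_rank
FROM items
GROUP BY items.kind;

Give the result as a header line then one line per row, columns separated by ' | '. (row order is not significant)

== RESULT ==
items.kind | sum_rank
gold | 83
gray | 9
red | 8

Derivation:
After GROUP BY (3 rows):
items.kind | sum_rank
gold | 83
gray | 9
red | 8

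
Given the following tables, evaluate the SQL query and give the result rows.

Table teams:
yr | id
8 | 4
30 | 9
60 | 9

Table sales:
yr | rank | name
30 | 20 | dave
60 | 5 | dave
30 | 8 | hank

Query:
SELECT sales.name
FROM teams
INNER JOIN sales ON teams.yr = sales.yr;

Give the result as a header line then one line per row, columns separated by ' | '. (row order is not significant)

== RESULT ==
sales.name
dave
hank
dave

Derivation:
After JOIN sales (3 rows):
teams.yr | teams.id | sales.yr | sales.rank | sales.name
30 | 9 | 30 | 20 | dave
30 | 9 | 30 | 8 | hank
60 | 9 | 60 | 5 | dave
After SELECT (3 rows):
sales.name
dave
hank
dave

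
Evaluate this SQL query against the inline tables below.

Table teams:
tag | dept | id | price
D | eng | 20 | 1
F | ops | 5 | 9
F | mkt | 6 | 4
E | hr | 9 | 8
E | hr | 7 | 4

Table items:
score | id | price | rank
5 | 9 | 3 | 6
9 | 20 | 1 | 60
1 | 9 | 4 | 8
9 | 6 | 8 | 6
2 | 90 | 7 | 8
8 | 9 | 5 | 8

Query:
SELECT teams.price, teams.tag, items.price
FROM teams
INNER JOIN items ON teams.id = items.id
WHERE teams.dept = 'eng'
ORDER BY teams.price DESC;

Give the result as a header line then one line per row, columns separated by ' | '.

After JOIN items (5 rows):
teams.tag | teams.dept | teams.id | teams.price | items.score | items.id | items.price | items.rank
D | eng | 20 | 1 | 9 | 20 | 1 | 60
F | mkt | 6 | 4 | 9 | 6 | 8 | 6
E | hr | 9 | 8 | 5 | 9 | 3 | 6
E | hr | 9 | 8 | 1 | 9 | 4 | 8
E | hr | 9 | 8 | 8 | 9 | 5 | 8
After WHERE (1 rows):
teams.tag | teams.dept | teams.id | teams.price | items.score | items.id | items.price | items.rank
D | eng | 20 | 1 | 9 | 20 | 1 | 60
After SELECT (1 rows):
teams.price | teams.tag | items.price
1 | D | 1
After ORDER BY (1 rows):
teams.price | teams.tag | items.price
1 | D | 1

== RESULT ==
teams.price | teams.tag | items.price
1 | D | 1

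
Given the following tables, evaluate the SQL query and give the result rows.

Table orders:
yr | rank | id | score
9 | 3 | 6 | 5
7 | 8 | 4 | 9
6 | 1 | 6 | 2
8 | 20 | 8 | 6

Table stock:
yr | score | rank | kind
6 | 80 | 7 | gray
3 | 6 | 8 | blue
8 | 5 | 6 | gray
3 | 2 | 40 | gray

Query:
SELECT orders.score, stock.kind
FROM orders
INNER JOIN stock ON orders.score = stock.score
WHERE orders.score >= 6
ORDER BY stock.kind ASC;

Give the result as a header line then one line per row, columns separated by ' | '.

After JOIN stock (3 rows):
orders.yr | orders.rank | orders.id | orders.score | stock.yr | stock.score | stock.rank | stock.kind
9 | 3 | 6 | 5 | 8 | 5 | 6 | gray
6 | 1 | 6 | 2 | 3 | 2 | 40 | gray
8 | 20 | 8 | 6 | 3 | 6 | 8 | blue
After WHERE (1 rows):
orders.yr | orders.rank | orders.id | orders.score | stock.yr | stock.score | stock.rank | stock.kind
8 | 20 | 8 | 6 | 3 | 6 | 8 | blue
After SELECT (1 rows):
orders.score | stock.kind
6 | blue
After ORDER BY (1 rows):
orders.score | stock.kind
6 | blue

== RESULT ==
orders.score | stock.kind
6 | blue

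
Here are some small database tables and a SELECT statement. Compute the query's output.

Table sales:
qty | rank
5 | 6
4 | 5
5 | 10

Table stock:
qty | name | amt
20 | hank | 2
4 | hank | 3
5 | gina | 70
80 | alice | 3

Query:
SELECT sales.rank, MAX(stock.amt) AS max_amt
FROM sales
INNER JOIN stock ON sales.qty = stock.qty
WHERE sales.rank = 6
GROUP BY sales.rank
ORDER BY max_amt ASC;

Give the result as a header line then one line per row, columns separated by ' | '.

After JOIN stock (3 rows):
sales.qty | sales.rank | stock.qty | stock.name | stock.amt
5 | 6 | 5 | gina | 70
4 | 5 | 4 | hank | 3
5 | 10 | 5 | gina | 70
After WHERE (1 rows):
sales.qty | sales.rank | stock.qty | stock.name | stock.amt
5 | 6 | 5 | gina | 70
After GROUP BY (1 rows):
sales.rank | max_amt
6 | 70
After ORDER BY (1 rows):
sales.rank | max_amt
6 | 70

== RESULT ==
sales.rank | max_amt
6 | 70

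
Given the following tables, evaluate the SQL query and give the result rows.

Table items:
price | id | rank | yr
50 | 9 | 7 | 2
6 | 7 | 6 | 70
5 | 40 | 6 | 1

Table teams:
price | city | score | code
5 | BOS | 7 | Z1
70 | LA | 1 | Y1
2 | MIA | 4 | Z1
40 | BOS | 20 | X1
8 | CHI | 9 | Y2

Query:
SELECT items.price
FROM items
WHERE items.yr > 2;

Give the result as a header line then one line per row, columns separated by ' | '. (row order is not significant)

After WHERE (1 rows):
items.price | items.id | items.rank | items.yr
6 | 7 | 6 | 70
After SELECT (1 rows):
items.price
6

== RESULT ==
items.price
6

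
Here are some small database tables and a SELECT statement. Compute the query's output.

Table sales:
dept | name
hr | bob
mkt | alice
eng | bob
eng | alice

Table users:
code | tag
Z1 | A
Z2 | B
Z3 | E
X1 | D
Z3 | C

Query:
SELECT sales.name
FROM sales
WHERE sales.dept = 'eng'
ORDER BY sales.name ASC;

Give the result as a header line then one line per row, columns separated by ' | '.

== RESULT ==
sales.name
alice
bob

Derivation:
After WHERE (2 rows):
sales.dept | sales.name
eng | bob
eng | alice
After SELECT (2 rows):
sales.name
bob
alice
After ORDER BY (2 rows):
sales.name
alice
bob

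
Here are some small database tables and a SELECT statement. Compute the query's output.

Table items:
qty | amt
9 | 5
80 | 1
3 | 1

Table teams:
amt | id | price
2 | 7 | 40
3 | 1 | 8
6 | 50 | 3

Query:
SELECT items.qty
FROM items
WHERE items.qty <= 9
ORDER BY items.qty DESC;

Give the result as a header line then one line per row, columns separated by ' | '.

== RESULT ==
items.qty
9
3

Derivation:
After WHERE (2 rows):
items.qty | items.amt
9 | 5
3 | 1
After SELECT (2 rows):
items.qty
9
3
After ORDER BY (2 rows):
items.qty
9
3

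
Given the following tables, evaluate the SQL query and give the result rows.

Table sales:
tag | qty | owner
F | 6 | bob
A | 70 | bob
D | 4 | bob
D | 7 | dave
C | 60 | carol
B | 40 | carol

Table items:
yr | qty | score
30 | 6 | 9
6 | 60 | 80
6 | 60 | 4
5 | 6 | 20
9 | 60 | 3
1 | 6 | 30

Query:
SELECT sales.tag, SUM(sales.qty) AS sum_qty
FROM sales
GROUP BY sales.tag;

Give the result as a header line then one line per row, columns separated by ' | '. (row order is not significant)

== RESULT ==
sales.tag | sum_qty
F | 6
A | 70
D | 11
C | 60
B | 40

Derivation:
After GROUP BY (5 rows):
sales.tag | sum_qty
F | 6
A | 70
D | 11
C | 60
B | 40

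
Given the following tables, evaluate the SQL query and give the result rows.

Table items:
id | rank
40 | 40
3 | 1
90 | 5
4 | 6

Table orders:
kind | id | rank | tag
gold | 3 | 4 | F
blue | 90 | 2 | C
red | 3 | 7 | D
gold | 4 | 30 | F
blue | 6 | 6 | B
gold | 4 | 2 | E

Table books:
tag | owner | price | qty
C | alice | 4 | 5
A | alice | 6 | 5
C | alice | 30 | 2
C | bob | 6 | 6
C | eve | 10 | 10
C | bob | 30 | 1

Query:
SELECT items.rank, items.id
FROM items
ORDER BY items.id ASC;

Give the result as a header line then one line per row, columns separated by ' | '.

After SELECT (4 rows):
items.rank | items.id
40 | 40
1 | 3
5 | 90
6 | 4
After ORDER BY (4 rows):
items.rank | items.id
1 | 3
6 | 4
40 | 40
5 | 90

== RESULT ==
items.rank | items.id
1 | 3
6 | 4
40 | 40
5 | 90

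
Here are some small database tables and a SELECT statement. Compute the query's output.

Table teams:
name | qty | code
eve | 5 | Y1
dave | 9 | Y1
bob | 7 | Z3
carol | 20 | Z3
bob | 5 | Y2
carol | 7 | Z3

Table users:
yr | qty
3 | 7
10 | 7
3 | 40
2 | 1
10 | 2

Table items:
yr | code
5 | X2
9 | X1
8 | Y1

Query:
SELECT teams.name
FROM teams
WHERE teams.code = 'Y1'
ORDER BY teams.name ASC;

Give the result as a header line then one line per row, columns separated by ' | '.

After WHERE (2 rows):
teams.name | teams.qty | teams.code
eve | 5 | Y1
dave | 9 | Y1
After SELECT (2 rows):
teams.name
eve
dave
After ORDER BY (2 rows):
teams.name
dave
eve

== RESULT ==
teams.name
dave
eve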